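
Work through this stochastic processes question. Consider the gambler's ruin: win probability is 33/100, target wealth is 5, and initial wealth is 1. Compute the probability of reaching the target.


Gambler's ruin formula:
r = q/p = 0.6700/0.3300 = 2.0303
P(win) = (1 - r^i)/(1 - r^N)
= (1 - 2.0303^1)/(1 - 2.0303^5)
= 0.0308

0.0308


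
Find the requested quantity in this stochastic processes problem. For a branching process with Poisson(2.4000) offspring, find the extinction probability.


Since mu = 2.4000 > 1, extinction prob q < 1.
Solve s = exp(mu*(s-1)) iteratively.
q = 0.1214

0.1214


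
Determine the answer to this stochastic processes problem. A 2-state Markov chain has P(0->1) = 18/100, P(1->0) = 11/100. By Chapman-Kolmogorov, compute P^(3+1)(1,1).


P^4 = P^3 * P^1
Computing via matrix multiplication of the transition matrix.
Entry (1,1) of P^4 = 0.7171

0.7171


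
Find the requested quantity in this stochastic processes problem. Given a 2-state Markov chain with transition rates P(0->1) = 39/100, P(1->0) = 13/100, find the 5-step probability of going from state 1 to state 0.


Computing P^5 by matrix multiplication.
P = [[0.6100, 0.3900], [0.1300, 0.8700]]
After raising P to the power 5:
P^5(1,0) = 0.2436

0.2436


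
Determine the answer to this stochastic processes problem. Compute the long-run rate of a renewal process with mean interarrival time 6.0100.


Long-run renewal rate = 1/E(X)
= 1/6.0100
= 0.1664

0.1664


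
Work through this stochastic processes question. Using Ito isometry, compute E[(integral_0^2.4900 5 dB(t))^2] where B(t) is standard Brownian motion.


By Ito isometry: E[(int f dB)^2] = int f^2 dt
= 5^2 * 2.4900
= 25 * 2.4900 = 62.2500

62.2500


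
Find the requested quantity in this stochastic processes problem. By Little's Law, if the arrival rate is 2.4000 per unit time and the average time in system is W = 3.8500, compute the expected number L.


Little's Law: L = lambda * W
= 2.4000 * 3.8500
= 9.2400

9.2400


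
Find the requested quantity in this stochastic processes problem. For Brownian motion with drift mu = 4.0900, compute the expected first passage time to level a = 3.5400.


Expected first passage time = a/mu
= 3.5400/4.0900
= 0.8655

0.8655


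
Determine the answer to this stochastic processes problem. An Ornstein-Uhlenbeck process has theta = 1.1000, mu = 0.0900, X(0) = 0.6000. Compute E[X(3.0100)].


E[X(t)] = mu + (X(0) - mu)*exp(-theta*t)
= 0.0900 + (0.6000 - 0.0900)*exp(-1.1000*3.0100)
= 0.0900 + 0.5100 * 0.0365
= 0.1086

0.1086


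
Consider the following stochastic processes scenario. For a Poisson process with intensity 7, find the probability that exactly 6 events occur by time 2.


P(N(t)=k) = (lambda*t)^k * exp(-lambda*t) / k!
lambda*t = 14
= 14^6 * exp(-14) / 6!
= 7529536 * 8.3153e-07 / 720
= 0.0087

0.0087


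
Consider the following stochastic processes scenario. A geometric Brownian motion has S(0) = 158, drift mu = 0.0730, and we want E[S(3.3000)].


E[S(t)] = S(0) * exp(mu * t)
= 158 * exp(0.0730 * 3.3000)
= 158 * 1.2724
= 201.0382

201.0382


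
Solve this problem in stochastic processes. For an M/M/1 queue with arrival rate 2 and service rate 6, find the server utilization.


rho = lambda/mu
= 2/6
= 0.3333

0.3333


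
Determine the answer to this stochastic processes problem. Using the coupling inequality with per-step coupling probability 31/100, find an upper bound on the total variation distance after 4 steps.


TV distance bound <= (1-delta)^n
= (1 - 0.3100)^4
= 0.6900^4
= 0.2267

0.2267


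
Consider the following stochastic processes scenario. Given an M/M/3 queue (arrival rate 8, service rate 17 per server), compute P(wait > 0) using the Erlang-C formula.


a = lambda/mu = 0.4706
rho = a/c = 0.1569
Erlang-C formula applied:
C(c,a) = 0.0129

0.0129


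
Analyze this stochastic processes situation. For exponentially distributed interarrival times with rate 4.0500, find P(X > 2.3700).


P(X > t) = exp(-lambda * t)
= exp(-4.0500 * 2.3700)
= exp(-9.5985) = 6.7830e-05

6.7830e-05


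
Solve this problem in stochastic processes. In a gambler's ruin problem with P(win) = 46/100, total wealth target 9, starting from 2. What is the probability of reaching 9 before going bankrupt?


Gambler's ruin formula:
r = q/p = 0.5400/0.4600 = 1.1739
P(win) = (1 - r^i)/(1 - r^N)
= (1 - 1.1739^2)/(1 - 1.1739^9)
= 0.1169

0.1169


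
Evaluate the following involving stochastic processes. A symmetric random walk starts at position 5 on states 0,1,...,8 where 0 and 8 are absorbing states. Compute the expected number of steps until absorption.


For symmetric RW on 0,...,N with absorbing barriers, E(i) = i*(N-i)
E(5) = 5 * 3 = 15

15


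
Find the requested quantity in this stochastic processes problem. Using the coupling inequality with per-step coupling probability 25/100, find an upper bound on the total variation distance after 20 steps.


TV distance bound <= (1-delta)^n
= (1 - 0.2500)^20
= 0.7500^20
= 0.0032

0.0032


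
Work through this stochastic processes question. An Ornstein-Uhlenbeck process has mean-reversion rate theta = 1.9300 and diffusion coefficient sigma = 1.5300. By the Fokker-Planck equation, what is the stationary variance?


Stationary variance = sigma^2 / (2*theta)
= 1.5300^2 / (2*1.9300)
= 2.3409 / 3.8600
= 0.6065

0.6065


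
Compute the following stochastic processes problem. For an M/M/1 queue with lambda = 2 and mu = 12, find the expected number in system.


rho = 2/12 = 0.1667
L = rho/(1-rho)
= 0.1667/0.8333
= 0.2000

0.2000


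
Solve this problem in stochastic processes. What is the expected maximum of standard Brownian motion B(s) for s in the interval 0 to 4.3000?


E(max B(s)) = sqrt(2t/pi)
= sqrt(2*4.3000/pi)
= sqrt(2.7375)
= 1.6545

1.6545


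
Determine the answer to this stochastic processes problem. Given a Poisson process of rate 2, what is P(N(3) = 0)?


P(N(t)=k) = (lambda*t)^k * exp(-lambda*t) / k!
lambda*t = 6
= 6^0 * exp(-6) / 0!
= 1 * 0.0025 / 1
= 0.0025

0.0025


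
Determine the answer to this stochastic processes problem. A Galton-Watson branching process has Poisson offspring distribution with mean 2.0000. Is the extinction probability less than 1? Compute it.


Since mu = 2.0000 > 1, extinction prob q < 1.
Solve s = exp(mu*(s-1)) iteratively.
q = 0.2032

0.2032


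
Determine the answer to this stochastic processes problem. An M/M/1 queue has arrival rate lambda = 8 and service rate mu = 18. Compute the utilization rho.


rho = lambda/mu
= 8/18
= 0.4444

0.4444


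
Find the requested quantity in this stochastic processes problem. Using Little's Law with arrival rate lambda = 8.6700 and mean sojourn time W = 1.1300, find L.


Little's Law: L = lambda * W
= 8.6700 * 1.1300
= 9.7971

9.7971


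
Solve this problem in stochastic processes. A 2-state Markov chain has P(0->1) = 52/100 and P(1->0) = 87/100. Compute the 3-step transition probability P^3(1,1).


Computing P^3 by matrix multiplication.
P = [[0.4800, 0.5200], [0.8700, 0.1300]]
After raising P to the power 3:
P^3(1,1) = 0.3370

0.3370


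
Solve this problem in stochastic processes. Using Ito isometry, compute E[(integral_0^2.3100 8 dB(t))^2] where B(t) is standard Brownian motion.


By Ito isometry: E[(int f dB)^2] = int f^2 dt
= 8^2 * 2.3100
= 64 * 2.3100 = 147.8400

147.8400


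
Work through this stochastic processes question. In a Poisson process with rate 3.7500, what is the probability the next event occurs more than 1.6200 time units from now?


P(X > t) = exp(-lambda * t)
= exp(-3.7500 * 1.6200)
= exp(-6.0750) = 0.0023

0.0023


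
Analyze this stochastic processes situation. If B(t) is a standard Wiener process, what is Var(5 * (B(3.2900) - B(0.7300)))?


Var(alpha*(B(t)-B(s))) = alpha^2 * (t-s)
= 5^2 * (3.2900 - 0.7300)
= 25 * 2.5600
= 64.0000

64.0000


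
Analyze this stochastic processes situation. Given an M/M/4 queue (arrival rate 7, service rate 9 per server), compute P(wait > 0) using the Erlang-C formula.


a = lambda/mu = 0.7778
rho = a/c = 0.1944
Erlang-C formula applied:
C(c,a) = 0.0087

0.0087


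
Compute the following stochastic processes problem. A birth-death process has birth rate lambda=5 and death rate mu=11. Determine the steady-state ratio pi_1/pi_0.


For birth-death process, pi_n/pi_0 = (lambda/mu)^n
= (5/11)^1
= 0.4545

0.4545


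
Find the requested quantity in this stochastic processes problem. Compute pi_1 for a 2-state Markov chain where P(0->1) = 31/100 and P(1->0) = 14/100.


Stationary distribution: pi_0 = p10/(p01+p10), pi_1 = p01/(p01+p10)
p01 = 0.3100, p10 = 0.1400
pi_1 = 0.6889

0.6889


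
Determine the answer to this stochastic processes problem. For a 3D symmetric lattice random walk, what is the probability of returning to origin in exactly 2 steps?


P(return in 2 steps) = P(reverse first step) = 1/(2d)
= 1/6
= 0.1667

0.1667


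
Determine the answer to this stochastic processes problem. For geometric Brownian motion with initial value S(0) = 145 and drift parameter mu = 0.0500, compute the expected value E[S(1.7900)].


E[S(t)] = S(0) * exp(mu * t)
= 145 * exp(0.0500 * 1.7900)
= 145 * 1.0936
= 158.5760

158.5760


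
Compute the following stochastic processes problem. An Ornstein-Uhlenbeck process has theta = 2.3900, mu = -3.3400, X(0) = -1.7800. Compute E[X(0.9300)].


E[X(t)] = mu + (X(0) - mu)*exp(-theta*t)
= -3.3400 + (-1.7800 - -3.3400)*exp(-2.3900*0.9300)
= -3.3400 + 1.5600 * 0.1083
= -3.1710

-3.1710


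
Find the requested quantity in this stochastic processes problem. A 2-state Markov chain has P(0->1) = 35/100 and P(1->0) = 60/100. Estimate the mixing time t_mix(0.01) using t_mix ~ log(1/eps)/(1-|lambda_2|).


lambda_2 = |1 - p01 - p10| = |1 - 0.3500 - 0.6000| = 0.0500
t_mix ~ log(1/eps)/(1 - |lambda_2|)
= log(100)/(1 - 0.0500) = 4.6052/0.9500
= 4.8475

4.8475


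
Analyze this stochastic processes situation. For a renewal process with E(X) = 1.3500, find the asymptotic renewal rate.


Long-run renewal rate = 1/E(X)
= 1/1.3500
= 0.7407

0.7407


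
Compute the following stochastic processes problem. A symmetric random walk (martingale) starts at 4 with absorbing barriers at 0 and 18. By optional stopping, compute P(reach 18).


By optional stopping theorem: E(M at tau) = M(0) = 4
P(hit 18)*18 + P(hit 0)*0 = 4
P(hit 18) = (4 - 0)/(18 - 0) = 2/9 = 0.2222

0.2222


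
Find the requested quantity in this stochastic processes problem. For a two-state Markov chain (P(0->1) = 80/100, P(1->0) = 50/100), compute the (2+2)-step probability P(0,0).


P^4 = P^2 * P^2
Computing via matrix multiplication of the transition matrix.
Entry (0,0) of P^4 = 0.3896

0.3896


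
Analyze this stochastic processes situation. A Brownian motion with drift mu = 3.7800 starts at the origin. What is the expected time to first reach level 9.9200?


Expected first passage time = a/mu
= 9.9200/3.7800
= 2.6243

2.6243


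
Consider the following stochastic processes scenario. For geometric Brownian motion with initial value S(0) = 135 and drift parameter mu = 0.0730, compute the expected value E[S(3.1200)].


E[S(t)] = S(0) * exp(mu * t)
= 135 * exp(0.0730 * 3.1200)
= 135 * 1.2558
= 169.5308

169.5308


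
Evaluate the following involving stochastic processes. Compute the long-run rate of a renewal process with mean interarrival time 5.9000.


Long-run renewal rate = 1/E(X)
= 1/5.9000
= 0.1695

0.1695


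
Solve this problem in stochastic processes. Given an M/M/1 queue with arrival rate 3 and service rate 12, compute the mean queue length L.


rho = 3/12 = 0.2500
L = rho/(1-rho)
= 0.2500/0.7500
= 0.3333

0.3333


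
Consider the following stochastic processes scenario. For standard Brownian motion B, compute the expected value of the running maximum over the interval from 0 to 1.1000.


E(max B(s)) = sqrt(2t/pi)
= sqrt(2*1.1000/pi)
= sqrt(0.7003)
= 0.8368

0.8368


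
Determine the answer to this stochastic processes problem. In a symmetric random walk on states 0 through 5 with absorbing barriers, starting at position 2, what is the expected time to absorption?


For symmetric RW on 0,...,N with absorbing barriers, E(i) = i*(N-i)
E(2) = 2 * 3 = 6

6


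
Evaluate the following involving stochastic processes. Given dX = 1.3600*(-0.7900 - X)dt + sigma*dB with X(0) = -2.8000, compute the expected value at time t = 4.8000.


E[X(t)] = mu + (X(0) - mu)*exp(-theta*t)
= -0.7900 + (-2.8000 - -0.7900)*exp(-1.3600*4.8000)
= -0.7900 + -2.0100 * 0.0015
= -0.7929

-0.7929


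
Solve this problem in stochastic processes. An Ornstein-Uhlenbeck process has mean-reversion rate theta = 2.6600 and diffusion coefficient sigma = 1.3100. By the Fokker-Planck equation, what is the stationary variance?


Stationary variance = sigma^2 / (2*theta)
= 1.3100^2 / (2*2.6600)
= 1.7161 / 5.3200
= 0.3226

0.3226


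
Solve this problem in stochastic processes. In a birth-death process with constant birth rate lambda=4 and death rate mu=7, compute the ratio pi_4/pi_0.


For birth-death process, pi_n/pi_0 = (lambda/mu)^n
= (4/7)^4
= 0.1066

0.1066


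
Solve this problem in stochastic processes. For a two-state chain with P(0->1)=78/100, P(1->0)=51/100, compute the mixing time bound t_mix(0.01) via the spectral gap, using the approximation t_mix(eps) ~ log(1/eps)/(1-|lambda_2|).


lambda_2 = |1 - p01 - p10| = |1 - 0.7800 - 0.5100| = 0.2900
t_mix ~ log(1/eps)/(1 - |lambda_2|)
= log(100)/(1 - 0.2900) = 4.6052/0.7100
= 6.4862

6.4862


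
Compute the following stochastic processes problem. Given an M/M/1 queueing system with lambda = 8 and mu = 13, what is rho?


rho = lambda/mu
= 8/13
= 0.6154

0.6154


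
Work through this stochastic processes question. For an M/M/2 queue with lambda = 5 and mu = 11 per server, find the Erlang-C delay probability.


a = lambda/mu = 0.4545
rho = a/c = 0.2273
Erlang-C formula applied:
C(c,a) = 0.0842

0.0842


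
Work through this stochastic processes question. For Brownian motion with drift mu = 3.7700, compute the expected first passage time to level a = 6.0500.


Expected first passage time = a/mu
= 6.0500/3.7700
= 1.6048

1.6048


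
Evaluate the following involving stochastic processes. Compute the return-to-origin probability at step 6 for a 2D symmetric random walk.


P = C(6,3)^2 / 4^6
= 20^2 / 4096
= 400 / 4096
= 0.0977

0.0977


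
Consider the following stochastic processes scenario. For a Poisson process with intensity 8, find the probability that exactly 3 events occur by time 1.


P(N(t)=k) = (lambda*t)^k * exp(-lambda*t) / k!
lambda*t = 8
= 8^3 * exp(-8) / 3!
= 512 * 3.3546e-04 / 6
= 0.0286

0.0286


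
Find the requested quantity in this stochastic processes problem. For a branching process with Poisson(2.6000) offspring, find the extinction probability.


Since mu = 2.6000 > 1, extinction prob q < 1.
Solve s = exp(mu*(s-1)) iteratively.
q = 0.0951

0.0951


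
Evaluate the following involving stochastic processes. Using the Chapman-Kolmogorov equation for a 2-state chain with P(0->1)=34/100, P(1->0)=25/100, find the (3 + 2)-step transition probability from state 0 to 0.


P^5 = P^3 * P^2
Computing via matrix multiplication of the transition matrix.
Entry (0,0) of P^5 = 0.4304

0.4304


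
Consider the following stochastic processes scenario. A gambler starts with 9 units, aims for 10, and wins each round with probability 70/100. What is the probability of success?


Gambler's ruin formula:
r = q/p = 0.3000/0.7000 = 0.4286
P(win) = (1 - r^i)/(1 - r^N)
= (1 - 0.4286^9)/(1 - 0.4286^10)
= 0.9997

0.9997


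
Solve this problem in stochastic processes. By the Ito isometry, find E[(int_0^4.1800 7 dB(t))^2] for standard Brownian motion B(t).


By Ito isometry: E[(int f dB)^2] = int f^2 dt
= 7^2 * 4.1800
= 49 * 4.1800 = 204.8200

204.8200


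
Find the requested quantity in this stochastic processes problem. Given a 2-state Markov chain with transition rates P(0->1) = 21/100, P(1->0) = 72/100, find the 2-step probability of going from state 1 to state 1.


Computing P^2 by matrix multiplication.
P = [[0.7900, 0.2100], [0.7200, 0.2800]]
After raising P to the power 2:
P^2(1,1) = 0.2296

0.2296


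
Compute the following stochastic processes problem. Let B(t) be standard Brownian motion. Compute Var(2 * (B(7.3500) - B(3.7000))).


Var(alpha*(B(t)-B(s))) = alpha^2 * (t-s)
= 2^2 * (7.3500 - 3.7000)
= 4 * 3.6500
= 14.6000

14.6000


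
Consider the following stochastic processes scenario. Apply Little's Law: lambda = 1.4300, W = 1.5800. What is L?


Little's Law: L = lambda * W
= 1.4300 * 1.5800
= 2.2594

2.2594


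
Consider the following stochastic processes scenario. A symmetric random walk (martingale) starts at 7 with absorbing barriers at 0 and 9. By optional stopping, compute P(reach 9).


By optional stopping theorem: E(M at tau) = M(0) = 7
P(hit 9)*9 + P(hit 0)*0 = 7
P(hit 9) = (7 - 0)/(9 - 0) = 7/9 = 0.7778

0.7778


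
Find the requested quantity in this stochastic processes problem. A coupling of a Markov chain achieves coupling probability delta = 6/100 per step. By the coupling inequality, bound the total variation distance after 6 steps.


TV distance bound <= (1-delta)^n
= (1 - 0.0600)^6
= 0.9400^6
= 0.6899

0.6899


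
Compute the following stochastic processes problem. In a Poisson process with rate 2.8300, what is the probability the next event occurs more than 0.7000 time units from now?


P(X > t) = exp(-lambda * t)
= exp(-2.8300 * 0.7000)
= exp(-1.9810) = 0.1379

0.1379


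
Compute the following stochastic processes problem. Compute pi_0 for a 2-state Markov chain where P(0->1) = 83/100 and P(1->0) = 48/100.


Stationary distribution: pi_0 = p10/(p01+p10), pi_1 = p01/(p01+p10)
p01 = 0.8300, p10 = 0.4800
pi_0 = 0.3664

0.3664


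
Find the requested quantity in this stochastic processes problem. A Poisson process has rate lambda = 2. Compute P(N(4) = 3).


P(N(t)=k) = (lambda*t)^k * exp(-lambda*t) / k!
lambda*t = 8
= 8^3 * exp(-8) / 3!
= 512 * 3.3546e-04 / 6
= 0.0286

0.0286


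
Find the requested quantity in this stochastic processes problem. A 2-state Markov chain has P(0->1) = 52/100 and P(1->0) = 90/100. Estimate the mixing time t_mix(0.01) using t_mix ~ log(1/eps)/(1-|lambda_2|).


lambda_2 = |1 - p01 - p10| = |1 - 0.5200 - 0.9000| = 0.4200
t_mix ~ log(1/eps)/(1 - |lambda_2|)
= log(100)/(1 - 0.4200) = 4.6052/0.5800
= 7.9399

7.9399


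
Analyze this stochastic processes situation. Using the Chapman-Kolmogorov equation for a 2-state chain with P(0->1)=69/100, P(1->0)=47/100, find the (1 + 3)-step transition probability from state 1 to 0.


P^4 = P^1 * P^3
Computing via matrix multiplication of the transition matrix.
Entry (1,0) of P^4 = 0.4049

0.4049


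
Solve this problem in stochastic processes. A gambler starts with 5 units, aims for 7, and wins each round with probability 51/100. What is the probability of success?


Gambler's ruin formula:
r = q/p = 0.4900/0.5100 = 0.9608
P(win) = (1 - r^i)/(1 - r^N)
= (1 - 0.9608^5)/(1 - 0.9608^7)
= 0.7423

0.7423


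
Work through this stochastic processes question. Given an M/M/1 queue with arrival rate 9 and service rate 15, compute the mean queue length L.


rho = 9/15 = 0.6000
L = rho/(1-rho)
= 0.6000/0.4000
= 1.5000

1.5000


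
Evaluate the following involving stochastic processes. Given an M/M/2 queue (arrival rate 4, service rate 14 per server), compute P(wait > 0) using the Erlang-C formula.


a = lambda/mu = 0.2857
rho = a/c = 0.1429
Erlang-C formula applied:
C(c,a) = 0.0357

0.0357


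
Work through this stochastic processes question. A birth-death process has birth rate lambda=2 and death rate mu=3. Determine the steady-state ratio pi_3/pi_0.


For birth-death process, pi_n/pi_0 = (lambda/mu)^n
= (2/3)^3
= 0.2963

0.2963


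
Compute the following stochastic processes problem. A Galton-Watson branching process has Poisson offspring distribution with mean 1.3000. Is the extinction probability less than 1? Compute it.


Since mu = 1.3000 > 1, extinction prob q < 1.
Solve s = exp(mu*(s-1)) iteratively.
q = 0.5770

0.5770


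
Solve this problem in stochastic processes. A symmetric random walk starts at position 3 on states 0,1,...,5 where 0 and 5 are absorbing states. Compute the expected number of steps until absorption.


For symmetric RW on 0,...,N with absorbing barriers, E(i) = i*(N-i)
E(3) = 3 * 2 = 6

6


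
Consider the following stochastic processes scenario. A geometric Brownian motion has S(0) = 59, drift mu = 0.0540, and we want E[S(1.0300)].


E[S(t)] = S(0) * exp(mu * t)
= 59 * exp(0.0540 * 1.0300)
= 59 * 1.0572
= 62.3746

62.3746


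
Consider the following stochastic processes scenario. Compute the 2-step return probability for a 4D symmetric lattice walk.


P(return in 2 steps) = P(reverse first step) = 1/(2d)
= 1/8
= 0.1250

0.1250


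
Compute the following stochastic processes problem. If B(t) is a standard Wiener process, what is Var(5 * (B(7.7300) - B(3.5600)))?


Var(alpha*(B(t)-B(s))) = alpha^2 * (t-s)
= 5^2 * (7.7300 - 3.5600)
= 25 * 4.1700
= 104.2500

104.2500


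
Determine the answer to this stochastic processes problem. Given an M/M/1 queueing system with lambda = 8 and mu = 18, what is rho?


rho = lambda/mu
= 8/18
= 0.4444

0.4444


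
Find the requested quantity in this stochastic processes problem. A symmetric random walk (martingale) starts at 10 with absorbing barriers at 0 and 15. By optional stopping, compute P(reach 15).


By optional stopping theorem: E(M at tau) = M(0) = 10
P(hit 15)*15 + P(hit 0)*0 = 10
P(hit 15) = (10 - 0)/(15 - 0) = 2/3 = 0.6667

0.6667


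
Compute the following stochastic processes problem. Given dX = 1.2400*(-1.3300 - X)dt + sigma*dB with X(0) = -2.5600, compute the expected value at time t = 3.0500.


E[X(t)] = mu + (X(0) - mu)*exp(-theta*t)
= -1.3300 + (-2.5600 - -1.3300)*exp(-1.2400*3.0500)
= -1.3300 + -1.2300 * 0.0228
= -1.3580

-1.3580


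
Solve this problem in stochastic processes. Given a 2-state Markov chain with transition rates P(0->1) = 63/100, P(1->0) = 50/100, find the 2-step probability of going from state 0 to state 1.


Computing P^2 by matrix multiplication.
P = [[0.3700, 0.6300], [0.5000, 0.5000]]
After raising P to the power 2:
P^2(0,1) = 0.5481

0.5481


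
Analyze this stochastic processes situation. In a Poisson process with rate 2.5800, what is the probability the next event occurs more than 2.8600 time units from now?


P(X > t) = exp(-lambda * t)
= exp(-2.5800 * 2.8600)
= exp(-7.3788) = 6.2435e-04

6.2435e-04


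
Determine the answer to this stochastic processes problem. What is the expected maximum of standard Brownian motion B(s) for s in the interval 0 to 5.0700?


E(max B(s)) = sqrt(2t/pi)
= sqrt(2*5.0700/pi)
= sqrt(3.2277)
= 1.7966

1.7966


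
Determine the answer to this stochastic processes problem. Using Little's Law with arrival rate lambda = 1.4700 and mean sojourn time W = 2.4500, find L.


Little's Law: L = lambda * W
= 1.4700 * 2.4500
= 3.6015

3.6015


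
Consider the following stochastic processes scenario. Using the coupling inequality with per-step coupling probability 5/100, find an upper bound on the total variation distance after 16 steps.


TV distance bound <= (1-delta)^n
= (1 - 0.0500)^16
= 0.9500^16
= 0.4401

0.4401


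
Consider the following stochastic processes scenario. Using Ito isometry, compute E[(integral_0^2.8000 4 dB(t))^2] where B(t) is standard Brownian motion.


By Ito isometry: E[(int f dB)^2] = int f^2 dt
= 4^2 * 2.8000
= 16 * 2.8000 = 44.8000

44.8000


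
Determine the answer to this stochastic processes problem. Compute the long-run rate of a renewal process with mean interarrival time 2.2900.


Long-run renewal rate = 1/E(X)
= 1/2.2900
= 0.4367

0.4367


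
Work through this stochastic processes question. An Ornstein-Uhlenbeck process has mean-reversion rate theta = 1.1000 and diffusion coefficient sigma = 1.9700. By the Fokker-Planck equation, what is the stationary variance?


Stationary variance = sigma^2 / (2*theta)
= 1.9700^2 / (2*1.1000)
= 3.8809 / 2.2000
= 1.7640

1.7640


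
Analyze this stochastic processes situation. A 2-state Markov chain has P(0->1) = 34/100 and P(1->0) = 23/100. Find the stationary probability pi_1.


Stationary distribution: pi_0 = p10/(p01+p10), pi_1 = p01/(p01+p10)
p01 = 0.3400, p10 = 0.2300
pi_1 = 0.5965

0.5965


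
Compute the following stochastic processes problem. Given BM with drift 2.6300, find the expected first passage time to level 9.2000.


Expected first passage time = a/mu
= 9.2000/2.6300
= 3.4981

3.4981


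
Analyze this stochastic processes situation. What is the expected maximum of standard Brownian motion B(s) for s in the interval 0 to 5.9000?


E(max B(s)) = sqrt(2t/pi)
= sqrt(2*5.9000/pi)
= sqrt(3.7561)
= 1.9381

1.9381


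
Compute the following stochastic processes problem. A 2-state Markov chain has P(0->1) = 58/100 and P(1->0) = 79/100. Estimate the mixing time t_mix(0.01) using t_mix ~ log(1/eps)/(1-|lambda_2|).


lambda_2 = |1 - p01 - p10| = |1 - 0.5800 - 0.7900| = 0.3700
t_mix ~ log(1/eps)/(1 - |lambda_2|)
= log(100)/(1 - 0.3700) = 4.6052/0.6300
= 7.3098

7.3098


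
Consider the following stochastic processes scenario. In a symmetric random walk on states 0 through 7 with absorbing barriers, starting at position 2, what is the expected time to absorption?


For symmetric RW on 0,...,N with absorbing barriers, E(i) = i*(N-i)
E(2) = 2 * 5 = 10

10


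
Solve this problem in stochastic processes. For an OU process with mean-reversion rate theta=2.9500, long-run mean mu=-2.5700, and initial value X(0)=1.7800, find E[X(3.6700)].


E[X(t)] = mu + (X(0) - mu)*exp(-theta*t)
= -2.5700 + (1.7800 - -2.5700)*exp(-2.9500*3.6700)
= -2.5700 + 4.3500 * 1.9866e-05
= -2.5699

-2.5699


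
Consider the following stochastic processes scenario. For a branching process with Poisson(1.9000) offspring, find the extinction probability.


Since mu = 1.9000 > 1, extinction prob q < 1.
Solve s = exp(mu*(s-1)) iteratively.
q = 0.2328

0.2328


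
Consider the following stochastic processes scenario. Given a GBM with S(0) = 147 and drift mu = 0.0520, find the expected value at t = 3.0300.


E[S(t)] = S(0) * exp(mu * t)
= 147 * exp(0.0520 * 3.0300)
= 147 * 1.1707
= 172.0857

172.0857


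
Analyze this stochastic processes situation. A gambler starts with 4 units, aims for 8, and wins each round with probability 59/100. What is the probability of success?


Gambler's ruin formula:
r = q/p = 0.4100/0.5900 = 0.6949
P(win) = (1 - r^i)/(1 - r^N)
= (1 - 0.6949^4)/(1 - 0.6949^8)
= 0.8109

0.8109


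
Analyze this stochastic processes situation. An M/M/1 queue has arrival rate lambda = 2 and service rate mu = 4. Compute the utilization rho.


rho = lambda/mu
= 2/4
= 0.5000

0.5000


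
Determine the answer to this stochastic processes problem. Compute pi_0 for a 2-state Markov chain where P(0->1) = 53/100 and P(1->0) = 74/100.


Stationary distribution: pi_0 = p10/(p01+p10), pi_1 = p01/(p01+p10)
p01 = 0.5300, p10 = 0.7400
pi_0 = 0.5827

0.5827


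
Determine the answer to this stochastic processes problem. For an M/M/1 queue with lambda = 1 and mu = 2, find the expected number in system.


rho = 1/2 = 0.5000
L = rho/(1-rho)
= 0.5000/0.5000
= 1.0000

1.0000


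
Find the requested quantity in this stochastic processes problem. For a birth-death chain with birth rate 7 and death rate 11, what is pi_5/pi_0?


For birth-death process, pi_n/pi_0 = (lambda/mu)^n
= (7/11)^5
= 0.1044

0.1044


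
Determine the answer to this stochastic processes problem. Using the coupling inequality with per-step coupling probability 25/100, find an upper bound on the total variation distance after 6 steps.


TV distance bound <= (1-delta)^n
= (1 - 0.2500)^6
= 0.7500^6
= 0.1780

0.1780


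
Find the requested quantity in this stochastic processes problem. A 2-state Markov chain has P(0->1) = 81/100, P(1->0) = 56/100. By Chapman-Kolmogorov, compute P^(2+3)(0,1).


P^5 = P^2 * P^3
Computing via matrix multiplication of the transition matrix.
Entry (0,1) of P^5 = 0.5953

0.5953


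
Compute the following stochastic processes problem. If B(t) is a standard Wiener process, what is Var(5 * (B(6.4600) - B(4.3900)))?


Var(alpha*(B(t)-B(s))) = alpha^2 * (t-s)
= 5^2 * (6.4600 - 4.3900)
= 25 * 2.0700
= 51.7500

51.7500


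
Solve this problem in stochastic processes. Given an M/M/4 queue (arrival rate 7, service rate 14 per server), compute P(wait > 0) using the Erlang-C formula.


a = lambda/mu = 0.5000
rho = a/c = 0.1250
Erlang-C formula applied:
C(c,a) = 0.0018

0.0018


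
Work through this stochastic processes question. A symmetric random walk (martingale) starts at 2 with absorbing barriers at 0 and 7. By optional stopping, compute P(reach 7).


By optional stopping theorem: E(M at tau) = M(0) = 2
P(hit 7)*7 + P(hit 0)*0 = 2
P(hit 7) = (2 - 0)/(7 - 0) = 2/7 = 0.2857

0.2857


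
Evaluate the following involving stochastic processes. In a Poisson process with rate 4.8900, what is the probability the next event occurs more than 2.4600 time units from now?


P(X > t) = exp(-lambda * t)
= exp(-4.8900 * 2.4600)
= exp(-12.0294) = 5.9662e-06

5.9662e-06


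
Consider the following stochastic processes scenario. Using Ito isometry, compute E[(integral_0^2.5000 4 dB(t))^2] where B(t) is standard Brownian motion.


By Ito isometry: E[(int f dB)^2] = int f^2 dt
= 4^2 * 2.5000
= 16 * 2.5000 = 40.0000

40.0000


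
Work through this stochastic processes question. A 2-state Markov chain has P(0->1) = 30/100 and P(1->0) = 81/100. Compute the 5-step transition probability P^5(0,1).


Computing P^5 by matrix multiplication.
P = [[0.7000, 0.3000], [0.8100, 0.1900]]
After raising P to the power 5:
P^5(0,1) = 0.2703

0.2703


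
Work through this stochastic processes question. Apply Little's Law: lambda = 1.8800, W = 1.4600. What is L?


Little's Law: L = lambda * W
= 1.8800 * 1.4600
= 2.7448

2.7448


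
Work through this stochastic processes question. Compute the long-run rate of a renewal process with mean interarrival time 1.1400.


Long-run renewal rate = 1/E(X)
= 1/1.1400
= 0.8772

0.8772


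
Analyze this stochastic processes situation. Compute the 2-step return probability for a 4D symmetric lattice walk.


P(return in 2 steps) = P(reverse first step) = 1/(2d)
= 1/8
= 0.1250

0.1250


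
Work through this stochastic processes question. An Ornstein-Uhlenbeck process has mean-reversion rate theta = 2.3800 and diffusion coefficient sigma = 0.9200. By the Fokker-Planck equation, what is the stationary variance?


Stationary variance = sigma^2 / (2*theta)
= 0.9200^2 / (2*2.3800)
= 0.8464 / 4.7600
= 0.1778

0.1778


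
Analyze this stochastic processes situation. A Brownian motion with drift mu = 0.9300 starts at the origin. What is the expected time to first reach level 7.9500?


Expected first passage time = a/mu
= 7.9500/0.9300
= 8.5484

8.5484


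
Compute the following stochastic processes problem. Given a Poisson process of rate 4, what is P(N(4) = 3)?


P(N(t)=k) = (lambda*t)^k * exp(-lambda*t) / k!
lambda*t = 16
= 16^3 * exp(-16) / 3!
= 4096 * 1.1254e-07 / 6
= 7.6824e-05

7.6824e-05


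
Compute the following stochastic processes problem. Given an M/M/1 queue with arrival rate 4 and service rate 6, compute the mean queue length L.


rho = 4/6 = 0.6667
L = rho/(1-rho)
= 0.6667/0.3333
= 2.0000

2.0000


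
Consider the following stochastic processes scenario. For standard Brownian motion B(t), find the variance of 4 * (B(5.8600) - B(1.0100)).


Var(alpha*(B(t)-B(s))) = alpha^2 * (t-s)
= 4^2 * (5.8600 - 1.0100)
= 16 * 4.8500
= 77.6000

77.6000


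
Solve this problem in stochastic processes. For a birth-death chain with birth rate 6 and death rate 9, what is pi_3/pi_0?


For birth-death process, pi_n/pi_0 = (lambda/mu)^n
= (6/9)^3
= 0.2963

0.2963


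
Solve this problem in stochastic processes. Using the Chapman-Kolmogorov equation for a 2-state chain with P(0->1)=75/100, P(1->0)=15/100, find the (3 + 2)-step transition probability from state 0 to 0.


P^5 = P^3 * P^2
Computing via matrix multiplication of the transition matrix.
Entry (0,0) of P^5 = 0.1667

0.1667


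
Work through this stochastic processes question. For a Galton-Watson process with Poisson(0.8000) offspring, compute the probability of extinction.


Since mu = 0.8000 <= 1, extinction probability = 1.

1.0000


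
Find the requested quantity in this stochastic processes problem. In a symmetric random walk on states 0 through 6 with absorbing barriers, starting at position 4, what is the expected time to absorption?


For symmetric RW on 0,...,N with absorbing barriers, E(i) = i*(N-i)
E(4) = 4 * 2 = 8

8


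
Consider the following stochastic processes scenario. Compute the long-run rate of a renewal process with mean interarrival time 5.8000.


Long-run renewal rate = 1/E(X)
= 1/5.8000
= 0.1724

0.1724


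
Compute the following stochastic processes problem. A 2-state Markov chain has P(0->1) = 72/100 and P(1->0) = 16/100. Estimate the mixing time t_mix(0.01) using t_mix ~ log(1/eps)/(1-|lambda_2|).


lambda_2 = |1 - p01 - p10| = |1 - 0.7200 - 0.1600| = 0.1200
t_mix ~ log(1/eps)/(1 - |lambda_2|)
= log(100)/(1 - 0.1200) = 4.6052/0.8800
= 5.2331

5.2331


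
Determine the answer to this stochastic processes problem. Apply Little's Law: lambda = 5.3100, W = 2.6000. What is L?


Little's Law: L = lambda * W
= 5.3100 * 2.6000
= 13.8060

13.8060


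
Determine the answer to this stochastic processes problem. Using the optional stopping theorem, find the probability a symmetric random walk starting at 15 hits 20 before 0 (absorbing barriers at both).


By optional stopping theorem: E(M at tau) = M(0) = 15
P(hit 20)*20 + P(hit 0)*0 = 15
P(hit 20) = (15 - 0)/(20 - 0) = 3/4 = 0.7500

0.7500


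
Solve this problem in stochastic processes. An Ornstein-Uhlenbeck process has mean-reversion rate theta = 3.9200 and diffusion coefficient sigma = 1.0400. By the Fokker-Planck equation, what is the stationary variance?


Stationary variance = sigma^2 / (2*theta)
= 1.0400^2 / (2*3.9200)
= 1.0816 / 7.8400
= 0.1380

0.1380


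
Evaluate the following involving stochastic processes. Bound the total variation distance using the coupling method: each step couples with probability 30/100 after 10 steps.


TV distance bound <= (1-delta)^n
= (1 - 0.3000)^10
= 0.7000^10
= 0.0282

0.0282


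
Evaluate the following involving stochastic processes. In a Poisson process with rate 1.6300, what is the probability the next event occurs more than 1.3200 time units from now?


P(X > t) = exp(-lambda * t)
= exp(-1.6300 * 1.3200)
= exp(-2.1516) = 0.1163

0.1163


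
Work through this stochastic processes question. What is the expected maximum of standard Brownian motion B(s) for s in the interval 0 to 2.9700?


E(max B(s)) = sqrt(2t/pi)
= sqrt(2*2.9700/pi)
= sqrt(1.8908)
= 1.3750

1.3750


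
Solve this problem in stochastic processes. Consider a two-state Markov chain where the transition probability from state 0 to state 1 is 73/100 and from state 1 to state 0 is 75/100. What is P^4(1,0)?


Computing P^4 by matrix multiplication.
P = [[0.2700, 0.7300], [0.7500, 0.2500]]
After raising P to the power 4:
P^4(1,0) = 0.4799

0.4799


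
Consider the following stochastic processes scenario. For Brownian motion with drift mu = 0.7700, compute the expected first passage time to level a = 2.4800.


Expected first passage time = a/mu
= 2.4800/0.7700
= 3.2208

3.2208


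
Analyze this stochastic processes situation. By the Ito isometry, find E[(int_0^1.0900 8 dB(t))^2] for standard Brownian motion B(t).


By Ito isometry: E[(int f dB)^2] = int f^2 dt
= 8^2 * 1.0900
= 64 * 1.0900 = 69.7600

69.7600


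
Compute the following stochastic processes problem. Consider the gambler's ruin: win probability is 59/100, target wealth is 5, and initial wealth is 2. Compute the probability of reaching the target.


Gambler's ruin formula:
r = q/p = 0.4100/0.5900 = 0.6949
P(win) = (1 - r^i)/(1 - r^N)
= (1 - 0.6949^2)/(1 - 0.6949^5)
= 0.6171

0.6171


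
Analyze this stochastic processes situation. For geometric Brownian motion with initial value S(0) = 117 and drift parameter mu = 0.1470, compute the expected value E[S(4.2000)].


E[S(t)] = S(0) * exp(mu * t)
= 117 * exp(0.1470 * 4.2000)
= 117 * 1.8541
= 216.9298

216.9298


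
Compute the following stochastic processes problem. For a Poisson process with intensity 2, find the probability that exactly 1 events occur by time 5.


P(N(t)=k) = (lambda*t)^k * exp(-lambda*t) / k!
lambda*t = 10
= 10^1 * exp(-10) / 1!
= 10 * 4.5400e-05 / 1
= 4.5400e-04

4.5400e-04


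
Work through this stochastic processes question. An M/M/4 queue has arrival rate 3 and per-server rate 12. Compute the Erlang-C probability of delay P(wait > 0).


a = lambda/mu = 0.2500
rho = a/c = 0.0625
Erlang-C formula applied:
C(c,a) = 1.3521e-04

1.3521e-04


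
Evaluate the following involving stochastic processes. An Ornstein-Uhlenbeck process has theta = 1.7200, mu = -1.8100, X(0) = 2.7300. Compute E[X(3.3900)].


E[X(t)] = mu + (X(0) - mu)*exp(-theta*t)
= -1.8100 + (2.7300 - -1.8100)*exp(-1.7200*3.3900)
= -1.8100 + 4.5400 * 0.0029
= -1.7967

-1.7967


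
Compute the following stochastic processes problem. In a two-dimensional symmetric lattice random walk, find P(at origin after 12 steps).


P = C(12,6)^2 / 4^12
= 924^2 / 16777216
= 853776 / 16777216
= 0.0509

0.0509


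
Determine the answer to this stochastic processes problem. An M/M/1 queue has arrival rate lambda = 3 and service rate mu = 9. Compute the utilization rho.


rho = lambda/mu
= 3/9
= 0.3333

0.3333


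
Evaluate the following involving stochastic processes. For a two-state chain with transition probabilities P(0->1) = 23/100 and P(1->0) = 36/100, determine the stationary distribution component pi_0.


Stationary distribution: pi_0 = p10/(p01+p10), pi_1 = p01/(p01+p10)
p01 = 0.2300, p10 = 0.3600
pi_0 = 0.6102

0.6102


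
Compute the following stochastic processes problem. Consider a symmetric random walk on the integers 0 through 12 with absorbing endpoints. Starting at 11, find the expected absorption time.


For symmetric RW on 0,...,N with absorbing barriers, E(i) = i*(N-i)
E(11) = 11 * 1 = 11

11


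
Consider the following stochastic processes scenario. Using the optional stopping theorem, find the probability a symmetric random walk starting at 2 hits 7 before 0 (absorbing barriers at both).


By optional stopping theorem: E(M at tau) = M(0) = 2
P(hit 7)*7 + P(hit 0)*0 = 2
P(hit 7) = (2 - 0)/(7 - 0) = 2/7 = 0.2857

0.2857


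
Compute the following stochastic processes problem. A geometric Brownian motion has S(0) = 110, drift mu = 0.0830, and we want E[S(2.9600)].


E[S(t)] = S(0) * exp(mu * t)
= 110 * exp(0.0830 * 2.9600)
= 110 * 1.2785
= 140.6339

140.6339


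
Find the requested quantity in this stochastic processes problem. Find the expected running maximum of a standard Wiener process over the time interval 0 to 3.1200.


E(max B(s)) = sqrt(2t/pi)
= sqrt(2*3.1200/pi)
= sqrt(1.9863)
= 1.4093

1.4093


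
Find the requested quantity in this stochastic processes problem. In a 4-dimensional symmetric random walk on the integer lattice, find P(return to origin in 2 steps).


P(return in 2 steps) = P(reverse first step) = 1/(2d)
= 1/8
= 0.1250

0.1250


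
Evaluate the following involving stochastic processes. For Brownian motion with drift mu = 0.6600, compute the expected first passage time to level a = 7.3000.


Expected first passage time = a/mu
= 7.3000/0.6600
= 11.0606

11.0606
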